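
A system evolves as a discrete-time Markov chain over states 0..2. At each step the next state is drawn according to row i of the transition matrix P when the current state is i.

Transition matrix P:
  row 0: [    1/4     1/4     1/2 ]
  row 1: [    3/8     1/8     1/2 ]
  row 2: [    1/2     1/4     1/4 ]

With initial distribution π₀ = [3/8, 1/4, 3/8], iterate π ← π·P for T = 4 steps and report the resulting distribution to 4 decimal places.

π = [0.3779, 0.2222, 0.3999]

t=0: π = [0.3750, 0.2500, 0.3750]
t=1: π = [0.3750, 0.2188, 0.4063]
t=2: π = [0.3789, 0.2227, 0.3984]
t=3: π = [0.3774, 0.2222, 0.4004]
t=4: π = [0.3779, 0.2222, 0.3999]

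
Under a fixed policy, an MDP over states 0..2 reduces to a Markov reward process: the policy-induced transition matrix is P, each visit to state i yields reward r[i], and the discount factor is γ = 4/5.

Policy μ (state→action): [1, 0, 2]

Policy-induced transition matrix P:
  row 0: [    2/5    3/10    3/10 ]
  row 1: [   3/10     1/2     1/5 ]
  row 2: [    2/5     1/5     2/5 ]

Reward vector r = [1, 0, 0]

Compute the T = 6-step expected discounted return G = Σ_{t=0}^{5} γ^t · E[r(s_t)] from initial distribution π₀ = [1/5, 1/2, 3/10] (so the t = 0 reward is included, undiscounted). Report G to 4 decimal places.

G = 1.1693

t=0: π = [0.2000, 0.5000, 0.3000], E[r] = 0.2000, γ^t·E[r] = 0.200000, running G = 0.200000
t=1: π = [0.3500, 0.3700, 0.2800], E[r] = 0.3500, γ^t·E[r] = 0.280000, running G = 0.480000
t=2: π = [0.3630, 0.3460, 0.2910], E[r] = 0.3630, γ^t·E[r] = 0.232320, running G = 0.712320
t=3: π = [0.3654, 0.3401, 0.2945], E[r] = 0.3654, γ^t·E[r] = 0.187085, running G = 0.899405
t=4: π = [0.3660, 0.3386, 0.2954], E[r] = 0.3660, γ^t·E[r] = 0.149910, running G = 1.049314
t=5: π = [0.3661, 0.3382, 0.2957], E[r] = 0.3661, γ^t·E[r] = 0.119978, running G = 1.169292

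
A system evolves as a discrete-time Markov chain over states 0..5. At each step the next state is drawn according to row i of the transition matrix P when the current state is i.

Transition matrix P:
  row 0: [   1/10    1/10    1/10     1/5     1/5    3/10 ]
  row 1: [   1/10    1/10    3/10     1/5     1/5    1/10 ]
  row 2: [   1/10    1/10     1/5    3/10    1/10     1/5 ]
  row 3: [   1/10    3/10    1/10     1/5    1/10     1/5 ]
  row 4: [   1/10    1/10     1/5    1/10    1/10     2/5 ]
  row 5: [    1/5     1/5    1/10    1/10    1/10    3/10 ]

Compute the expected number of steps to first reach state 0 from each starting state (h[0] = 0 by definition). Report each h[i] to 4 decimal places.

First-step conditioning: h[0] = 0; for i ≠ 0, h[i] = 1 + Σ_k P[i][k]·h[k].
  h[1] = 1 + 1/10·h[1] + 3/10·h[2] + 1/5·h[3] + 1/5·h[4] + 1/10·h[5]
  h[2] = 1 + 1/10·h[1] + 1/5·h[2] + 3/10·h[3] + 1/10·h[4] + 1/5·h[5]
  h[3] = 1 + 3/10·h[1] + 1/10·h[2] + 1/5·h[3] + 1/10·h[4] + 1/5·h[5]
  h[4] = 1 + 1/10·h[1] + 1/5·h[2] + 1/10·h[3] + 1/10·h[4] + 2/5·h[5]
  h[5] = 1 + 1/5·h[1] + 1/10·h[2] + 1/10·h[3] + 1/10·h[4] + 3/10·h[5]
Solving the 5×5 linear system over states ≠ 0 gives exactly h = [0, 12825/1564, 12715/1564, 12735/1564, 6215/782, 5655/782] (h[0] = 0 is the target).

h = [0.0000, 8.2001, 8.1298, 8.1426, 7.9476, 7.2315]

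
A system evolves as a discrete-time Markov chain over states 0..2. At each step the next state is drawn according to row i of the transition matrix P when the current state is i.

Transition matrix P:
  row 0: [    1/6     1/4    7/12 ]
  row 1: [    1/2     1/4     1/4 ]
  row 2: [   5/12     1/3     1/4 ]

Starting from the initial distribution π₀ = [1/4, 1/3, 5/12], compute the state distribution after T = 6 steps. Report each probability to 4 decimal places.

t=0: π = [0.2500, 0.3333, 0.4167]
t=1: π = [0.3819, 0.2847, 0.3333]
t=2: π = [0.3449, 0.2778, 0.3773]
t=3: π = [0.3536, 0.2814, 0.3650]
t=4: π = [0.3517, 0.2804, 0.3679]
t=5: π = [0.3521, 0.2807, 0.3672]
t=6: π = [0.3520, 0.2806, 0.3674]

π = [0.3520, 0.2806, 0.3674]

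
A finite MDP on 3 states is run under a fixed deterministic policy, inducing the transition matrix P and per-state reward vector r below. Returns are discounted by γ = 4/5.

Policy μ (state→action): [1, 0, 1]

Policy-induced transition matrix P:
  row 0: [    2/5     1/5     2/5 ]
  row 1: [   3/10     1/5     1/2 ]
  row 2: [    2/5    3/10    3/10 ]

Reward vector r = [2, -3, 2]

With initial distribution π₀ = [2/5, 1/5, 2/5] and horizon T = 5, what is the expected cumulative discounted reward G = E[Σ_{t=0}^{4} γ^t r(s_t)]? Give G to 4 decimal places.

G = 2.9023

t=0: π = [0.4000, 0.2000, 0.4000], E[r] = 1.0000, γ^t·E[r] = 1.000000, running G = 1.000000
t=1: π = [0.3800, 0.2400, 0.3800], E[r] = 0.8000, γ^t·E[r] = 0.640000, running G = 1.640000
t=2: π = [0.3760, 0.2380, 0.3860], E[r] = 0.8100, γ^t·E[r] = 0.518400, running G = 2.158400
t=3: π = [0.3762, 0.2386, 0.3852], E[r] = 0.8070, γ^t·E[r] = 0.413184, running G = 2.571584
t=4: π = [0.3761, 0.2385, 0.3853], E[r] = 0.8074, γ^t·E[r] = 0.330711, running G = 2.902295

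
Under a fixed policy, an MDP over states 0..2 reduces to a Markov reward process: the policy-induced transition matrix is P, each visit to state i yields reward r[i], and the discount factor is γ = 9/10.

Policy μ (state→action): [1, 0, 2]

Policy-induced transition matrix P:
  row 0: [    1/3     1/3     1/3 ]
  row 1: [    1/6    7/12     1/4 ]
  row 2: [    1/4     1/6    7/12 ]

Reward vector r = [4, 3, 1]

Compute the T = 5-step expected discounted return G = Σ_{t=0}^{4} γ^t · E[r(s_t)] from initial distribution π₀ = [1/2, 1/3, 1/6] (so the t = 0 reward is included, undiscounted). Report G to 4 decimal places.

G = 10.8510

t=0: π = [0.5000, 0.3333, 0.1667], E[r] = 3.1667, γ^t·E[r] = 3.166667, running G = 3.166667
t=1: π = [0.2639, 0.3889, 0.3472], E[r] = 2.5694, γ^t·E[r] = 2.312500, running G = 5.479167
t=2: π = [0.2396, 0.3727, 0.3877], E[r] = 2.4641, γ^t·E[r] = 1.995938, running G = 7.475104
t=3: π = [0.2389, 0.3619, 0.3992], E[r] = 2.4405, γ^t·E[r] = 1.779117, running G = 9.254221
t=4: π = [0.2398, 0.3573, 0.4030], E[r] = 2.4338, γ^t·E[r] = 1.596813, running G = 10.851034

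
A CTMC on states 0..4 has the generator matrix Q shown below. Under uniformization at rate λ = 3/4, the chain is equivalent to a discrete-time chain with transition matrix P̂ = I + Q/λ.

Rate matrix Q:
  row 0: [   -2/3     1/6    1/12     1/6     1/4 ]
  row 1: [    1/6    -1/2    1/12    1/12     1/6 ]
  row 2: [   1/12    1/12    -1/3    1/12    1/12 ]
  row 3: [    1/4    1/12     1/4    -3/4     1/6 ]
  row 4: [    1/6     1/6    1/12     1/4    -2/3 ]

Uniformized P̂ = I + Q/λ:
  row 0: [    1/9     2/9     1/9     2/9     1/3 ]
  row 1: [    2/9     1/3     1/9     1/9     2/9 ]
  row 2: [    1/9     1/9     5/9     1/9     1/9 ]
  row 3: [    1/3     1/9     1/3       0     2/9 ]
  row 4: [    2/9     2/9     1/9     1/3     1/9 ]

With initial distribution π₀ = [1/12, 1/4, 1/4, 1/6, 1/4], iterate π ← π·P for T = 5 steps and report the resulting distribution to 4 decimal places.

π = [0.1894, 0.1975, 0.2628, 0.1576, 0.1927]

t=0: π = [0.0833, 0.2500, 0.2500, 0.1667, 0.2500]
t=1: π = [0.2037, 0.2037, 0.2593, 0.1574, 0.1759]
t=2: π = [0.1883, 0.1986, 0.2613, 0.1553, 0.1965]
t=3: π = [0.1895, 0.1980, 0.2618, 0.1584, 0.1923]
t=4: π = [0.1897, 0.1975, 0.2627, 0.1573, 0.1928]
t=5: π = [0.1894, 0.1975, 0.2628, 0.1576, 0.1927]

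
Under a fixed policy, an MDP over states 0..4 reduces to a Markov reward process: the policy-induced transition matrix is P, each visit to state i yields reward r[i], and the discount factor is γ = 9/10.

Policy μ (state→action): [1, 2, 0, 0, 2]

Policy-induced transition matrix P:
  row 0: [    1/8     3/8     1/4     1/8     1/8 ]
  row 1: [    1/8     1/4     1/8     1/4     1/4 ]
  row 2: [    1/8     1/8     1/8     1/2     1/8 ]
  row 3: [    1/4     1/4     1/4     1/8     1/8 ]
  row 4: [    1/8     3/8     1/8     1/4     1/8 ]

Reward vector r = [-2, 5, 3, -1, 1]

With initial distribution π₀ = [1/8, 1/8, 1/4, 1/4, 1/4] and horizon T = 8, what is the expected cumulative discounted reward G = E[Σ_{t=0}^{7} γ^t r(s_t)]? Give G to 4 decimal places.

t=0: π = [0.1250, 0.1250, 0.2500, 0.2500, 0.2500], E[r] = 1.1250, γ^t·E[r] = 1.125000, running G = 1.125000
t=1: π = [0.1563, 0.2656, 0.1719, 0.2656, 0.1406], E[r] = 1.4063, γ^t·E[r] = 1.265625, running G = 2.390625
t=2: π = [0.1582, 0.2656, 0.1777, 0.2402, 0.1582], E[r] = 1.4629, γ^t·E[r] = 1.184941, running G = 3.575566
t=3: π = [0.1550, 0.2673, 0.1748, 0.2446, 0.1582], E[r] = 1.4646, γ^t·E[r] = 1.067693, running G = 4.643260
t=4: π = [0.1556, 0.2673, 0.1750, 0.2437, 0.1584], E[r] = 1.4649, γ^t·E[r] = 0.961124, running G = 5.604384
t=5: π = [0.1555, 0.2674, 0.1749, 0.2438, 0.1584], E[r] = 1.4653, γ^t·E[r] = 0.865244, running G = 6.469627
t=6: π = [0.1555, 0.2674, 0.1749, 0.2438, 0.1584], E[r] = 1.4652, γ^t·E[r] = 0.778687, running G = 7.248314
t=7: π = [0.1555, 0.2674, 0.1749, 0.2438, 0.1584], E[r] = 1.4653, γ^t·E[r] = 0.700827, running G = 7.949141

G = 7.9491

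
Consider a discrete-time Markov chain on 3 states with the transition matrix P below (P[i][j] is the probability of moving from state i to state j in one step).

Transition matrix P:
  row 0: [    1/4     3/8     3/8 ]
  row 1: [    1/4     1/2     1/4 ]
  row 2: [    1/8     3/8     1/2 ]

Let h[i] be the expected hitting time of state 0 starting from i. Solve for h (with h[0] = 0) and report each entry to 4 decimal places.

First-step conditioning: h[0] = 0; for i ≠ 0, h[i] = 1 + Σ_k P[i][k]·h[k].
  h[1] = 1 + 1/2·h[1] + 1/4·h[2]
  h[2] = 1 + 3/8·h[1] + 1/2·h[2]
Solving the 2×2 linear system over states ≠ 0 gives exactly h = [0, 24/5, 28/5] (h[0] = 0 is the target).

h = [0.0000, 4.8000, 5.6000]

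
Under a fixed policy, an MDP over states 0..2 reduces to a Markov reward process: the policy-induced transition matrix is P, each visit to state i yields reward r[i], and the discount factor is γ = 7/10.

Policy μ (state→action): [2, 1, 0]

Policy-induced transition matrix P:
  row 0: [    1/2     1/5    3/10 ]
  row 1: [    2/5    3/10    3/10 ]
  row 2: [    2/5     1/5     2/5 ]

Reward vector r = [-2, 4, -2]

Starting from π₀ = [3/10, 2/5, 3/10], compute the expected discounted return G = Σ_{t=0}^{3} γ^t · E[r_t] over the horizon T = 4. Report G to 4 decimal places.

t=0: π = [0.3000, 0.4000, 0.3000], E[r] = 0.4000, γ^t·E[r] = 0.400000, running G = 0.400000
t=1: π = [0.4300, 0.2400, 0.3300], E[r] = -0.5600, γ^t·E[r] = -0.392000, running G = 0.008000
t=2: π = [0.4430, 0.2240, 0.3330], E[r] = -0.6560, γ^t·E[r] = -0.321440, running G = -0.313440
t=3: π = [0.4443, 0.2224, 0.3333], E[r] = -0.6656, γ^t·E[r] = -0.228301, running G = -0.541741

G = -0.5417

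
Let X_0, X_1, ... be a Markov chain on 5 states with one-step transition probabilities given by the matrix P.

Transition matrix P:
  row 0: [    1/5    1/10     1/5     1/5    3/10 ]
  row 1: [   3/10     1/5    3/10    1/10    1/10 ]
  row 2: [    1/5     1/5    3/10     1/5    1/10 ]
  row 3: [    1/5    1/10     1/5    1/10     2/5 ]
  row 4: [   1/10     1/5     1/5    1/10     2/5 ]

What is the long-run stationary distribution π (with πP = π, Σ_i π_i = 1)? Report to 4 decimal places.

π = [0.1908, 0.1666, 0.2407, 0.1432, 0.2587]

Balance equations π_j = Σ_i π_i·P[i][j]:
  π_0 = 1/5·π_0 + 3/10·π_1 + 1/5·π_2 + 1/5·π_3 + 1/10·π_4
  π_1 = 1/10·π_0 + 1/5·π_1 + 1/5·π_2 + 1/10·π_3 + 1/5·π_4
  π_2 = 1/5·π_0 + 3/10·π_1 + 3/10·π_2 + 1/5·π_3 + 1/5·π_4
  π_3 = 1/5·π_0 + 1/10·π_1 + 1/5·π_2 + 1/10·π_3 + 1/10·π_4
  normalize: π_0 + π_1 + π_2 + π_3 + π_4 = 1
Solving the linear system gives exactly π = [1570/8229, 457/2743, 1981/8229, 1178/8229, 2129/8229].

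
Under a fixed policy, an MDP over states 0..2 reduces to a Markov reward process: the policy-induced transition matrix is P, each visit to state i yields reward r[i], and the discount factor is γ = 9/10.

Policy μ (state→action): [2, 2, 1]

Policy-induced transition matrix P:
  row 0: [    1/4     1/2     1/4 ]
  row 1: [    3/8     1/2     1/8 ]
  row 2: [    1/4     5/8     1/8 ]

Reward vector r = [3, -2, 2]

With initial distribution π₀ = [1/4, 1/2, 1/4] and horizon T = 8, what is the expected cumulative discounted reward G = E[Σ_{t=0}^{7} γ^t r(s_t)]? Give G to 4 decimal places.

G = 1.3069

t=0: π = [0.2500, 0.5000, 0.2500], E[r] = 0.2500, γ^t·E[r] = 0.250000, running G = 0.250000
t=1: π = [0.3125, 0.5313, 0.1563], E[r] = 0.1875, γ^t·E[r] = 0.168750, running G = 0.418750
t=2: π = [0.3164, 0.5195, 0.1641], E[r] = 0.2383, γ^t·E[r] = 0.193008, running G = 0.611758
t=3: π = [0.3149, 0.5205, 0.1646], E[r] = 0.2329, γ^t·E[r] = 0.169792, running G = 0.781549
t=4: π = [0.3151, 0.5206, 0.1644], E[r] = 0.2328, γ^t·E[r] = 0.152732, running G = 0.934282
t=5: π = [0.3151, 0.5205, 0.1644], E[r] = 0.2329, γ^t·E[r] = 0.137518, running G = 1.071799
t=6: π = [0.3151, 0.5205, 0.1644], E[r] = 0.2329, γ^t·E[r] = 0.123760, running G = 1.195559
t=7: π = [0.3151, 0.5205, 0.1644], E[r] = 0.2329, γ^t·E[r] = 0.111384, running G = 1.306944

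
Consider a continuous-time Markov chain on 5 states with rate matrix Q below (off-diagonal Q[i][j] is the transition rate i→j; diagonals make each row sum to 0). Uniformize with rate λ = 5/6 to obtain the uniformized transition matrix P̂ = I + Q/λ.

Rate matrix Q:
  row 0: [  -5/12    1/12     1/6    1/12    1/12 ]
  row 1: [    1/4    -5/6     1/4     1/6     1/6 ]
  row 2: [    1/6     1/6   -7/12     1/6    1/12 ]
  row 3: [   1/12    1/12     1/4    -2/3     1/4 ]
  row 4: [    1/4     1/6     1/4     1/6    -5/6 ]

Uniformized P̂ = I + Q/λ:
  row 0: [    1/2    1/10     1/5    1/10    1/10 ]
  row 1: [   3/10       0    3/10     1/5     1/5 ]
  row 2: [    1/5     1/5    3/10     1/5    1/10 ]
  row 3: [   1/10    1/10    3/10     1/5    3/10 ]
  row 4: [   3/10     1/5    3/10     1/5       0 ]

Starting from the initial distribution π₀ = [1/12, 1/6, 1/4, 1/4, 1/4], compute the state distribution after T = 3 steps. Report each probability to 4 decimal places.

π = [0.2934, 0.1283, 0.2719, 0.1719, 0.1344]

t=0: π = [0.0833, 0.1667, 0.2500, 0.2500, 0.2500]
t=1: π = [0.2417, 0.1333, 0.2917, 0.1917, 0.1417]
t=2: π = [0.2808, 0.1300, 0.2758, 0.1758, 0.1375]
t=3: π = [0.2934, 0.1283, 0.2719, 0.1719, 0.1344]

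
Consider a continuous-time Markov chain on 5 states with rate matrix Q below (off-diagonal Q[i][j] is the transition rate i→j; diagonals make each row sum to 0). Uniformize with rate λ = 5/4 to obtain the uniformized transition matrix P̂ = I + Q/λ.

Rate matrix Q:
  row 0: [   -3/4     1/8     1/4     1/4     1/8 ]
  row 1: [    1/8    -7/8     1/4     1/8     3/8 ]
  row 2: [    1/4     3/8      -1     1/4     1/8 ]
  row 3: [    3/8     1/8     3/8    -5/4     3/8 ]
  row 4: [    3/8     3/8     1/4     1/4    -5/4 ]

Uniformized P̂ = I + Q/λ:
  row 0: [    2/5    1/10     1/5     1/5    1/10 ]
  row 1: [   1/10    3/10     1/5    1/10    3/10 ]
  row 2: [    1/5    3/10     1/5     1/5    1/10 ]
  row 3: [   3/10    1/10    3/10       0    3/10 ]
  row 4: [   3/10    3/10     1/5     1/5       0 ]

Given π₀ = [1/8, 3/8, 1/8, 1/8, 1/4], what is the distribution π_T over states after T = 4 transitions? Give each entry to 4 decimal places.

π = [0.2603, 0.2188, 0.2148, 0.1484, 0.1577]

t=0: π = [0.1250, 0.3750, 0.1250, 0.1250, 0.2500]
t=1: π = [0.2250, 0.2500, 0.2125, 0.1375, 0.1750]
t=2: π = [0.2513, 0.2275, 0.2138, 0.1475, 0.1600]
t=3: π = [0.2583, 0.2203, 0.2148, 0.1478, 0.1590]
t=4: π = [0.2603, 0.2188, 0.2148, 0.1484, 0.1577]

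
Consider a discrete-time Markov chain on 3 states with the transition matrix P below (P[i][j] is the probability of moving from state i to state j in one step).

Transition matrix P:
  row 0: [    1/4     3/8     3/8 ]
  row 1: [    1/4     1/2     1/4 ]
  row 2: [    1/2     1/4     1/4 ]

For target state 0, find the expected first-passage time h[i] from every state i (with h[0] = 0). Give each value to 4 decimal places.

h = [0.0000, 3.2000, 2.4000]

First-step conditioning: h[0] = 0; for i ≠ 0, h[i] = 1 + Σ_k P[i][k]·h[k].
  h[1] = 1 + 1/2·h[1] + 1/4·h[2]
  h[2] = 1 + 1/4·h[1] + 1/4·h[2]
Solving the 2×2 linear system over states ≠ 0 gives exactly h = [0, 16/5, 12/5] (h[0] = 0 is the target).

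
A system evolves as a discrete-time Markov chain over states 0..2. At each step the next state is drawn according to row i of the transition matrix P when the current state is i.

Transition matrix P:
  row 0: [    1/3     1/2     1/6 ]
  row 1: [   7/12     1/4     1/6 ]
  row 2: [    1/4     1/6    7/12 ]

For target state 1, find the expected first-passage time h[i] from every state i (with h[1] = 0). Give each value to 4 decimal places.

h = [2.4706, 0.0000, 3.8824]

First-step conditioning: h[1] = 0; for i ≠ 1, h[i] = 1 + Σ_k P[i][k]·h[k].
  h[0] = 1 + 1/3·h[0] + 1/6·h[2]
  h[2] = 1 + 1/4·h[0] + 7/12·h[2]
Solving the 2×2 linear system over states ≠ 1 gives exactly h = [42/17, 0, 66/17] (h[1] = 0 is the target).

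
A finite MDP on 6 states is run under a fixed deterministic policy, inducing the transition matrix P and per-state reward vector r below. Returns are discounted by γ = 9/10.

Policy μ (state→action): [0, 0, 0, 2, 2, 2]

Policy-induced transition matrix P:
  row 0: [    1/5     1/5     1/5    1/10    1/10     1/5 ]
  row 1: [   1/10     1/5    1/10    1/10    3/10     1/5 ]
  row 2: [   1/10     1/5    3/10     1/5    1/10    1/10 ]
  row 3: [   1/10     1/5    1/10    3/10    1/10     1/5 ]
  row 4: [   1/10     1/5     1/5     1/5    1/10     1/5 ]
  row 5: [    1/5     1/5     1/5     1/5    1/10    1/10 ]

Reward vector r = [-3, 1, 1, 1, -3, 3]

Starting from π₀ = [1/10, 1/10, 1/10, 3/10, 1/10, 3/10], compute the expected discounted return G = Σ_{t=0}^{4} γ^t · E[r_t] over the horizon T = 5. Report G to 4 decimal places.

G = 1.6078

t=0: π = [0.1000, 0.1000, 0.1000, 0.3000, 0.1000, 0.3000], E[r] = 0.8000, γ^t·E[r] = 0.800000, running G = 0.800000
t=1: π = [0.1400, 0.2000, 0.1700, 0.2100, 0.1200, 0.1600], E[r] = 0.2800, γ^t·E[r] = 0.252000, running G = 1.052000
t=2: π = [0.1300, 0.2000, 0.1760, 0.1870, 0.1400, 0.1670], E[r] = 0.2540, γ^t·E[r] = 0.205740, running G = 1.257740
t=3: π = [0.1297, 0.2000, 0.1789, 0.1857, 0.1400, 0.1657], E[r] = 0.2526, γ^t·E[r] = 0.184145, running G = 1.441885
t=4: π = [0.1295, 0.2000, 0.1793, 0.1856, 0.1400, 0.1655], E[r] = 0.2529, γ^t·E[r] = 0.165941, running G = 1.607826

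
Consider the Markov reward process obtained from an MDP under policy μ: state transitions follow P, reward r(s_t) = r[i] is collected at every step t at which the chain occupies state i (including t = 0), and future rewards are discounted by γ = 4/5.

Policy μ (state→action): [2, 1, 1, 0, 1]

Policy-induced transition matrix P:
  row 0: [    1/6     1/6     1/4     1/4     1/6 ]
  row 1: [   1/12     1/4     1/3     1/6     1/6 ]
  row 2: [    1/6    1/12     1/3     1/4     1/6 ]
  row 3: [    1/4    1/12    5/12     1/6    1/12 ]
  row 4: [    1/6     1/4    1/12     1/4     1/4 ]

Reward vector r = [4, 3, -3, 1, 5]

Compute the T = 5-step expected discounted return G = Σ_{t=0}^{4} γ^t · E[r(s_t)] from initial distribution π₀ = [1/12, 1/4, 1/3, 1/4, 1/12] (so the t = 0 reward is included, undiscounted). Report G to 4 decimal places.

G = 3.6129

t=0: π = [0.0833, 0.2500, 0.3333, 0.2500, 0.0833], E[r] = 0.7500, γ^t·E[r] = 0.750000, running G = 0.750000
t=1: π = [0.1667, 0.1458, 0.3264, 0.2083, 0.1528], E[r] = 1.0972, γ^t·E[r] = 0.877778, running G = 1.627778
t=2: π = [0.1719, 0.1470, 0.2986, 0.2205, 0.1620], E[r] = 1.2633, γ^t·E[r] = 0.808519, running G = 2.436296
t=3: π = [0.1728, 0.1492, 0.2969, 0.2194, 0.1618], E[r] = 1.2764, γ^t·E[r] = 0.653506, running G = 3.089802
t=4: π = [0.1725, 0.1496, 0.2968, 0.2193, 0.1619], E[r] = 1.2771, γ^t·E[r] = 0.523091, running G = 3.612894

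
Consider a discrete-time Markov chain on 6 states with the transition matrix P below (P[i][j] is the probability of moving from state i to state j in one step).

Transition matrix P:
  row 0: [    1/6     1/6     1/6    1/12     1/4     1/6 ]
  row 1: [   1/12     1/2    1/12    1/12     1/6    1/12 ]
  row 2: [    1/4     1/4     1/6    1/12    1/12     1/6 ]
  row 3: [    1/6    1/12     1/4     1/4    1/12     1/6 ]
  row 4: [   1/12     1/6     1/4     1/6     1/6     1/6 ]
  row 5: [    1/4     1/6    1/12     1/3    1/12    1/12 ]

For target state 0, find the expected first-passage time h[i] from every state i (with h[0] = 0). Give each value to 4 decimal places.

h = [0.0000, 7.1847, 5.7883, 6.0878, 6.7410, 5.7500]

First-step conditioning: h[0] = 0; for i ≠ 0, h[i] = 1 + Σ_k P[i][k]·h[k].
  h[1] = 1 + 1/2·h[1] + 1/12·h[2] + 1/12·h[3] + 1/6·h[4] + 1/12·h[5]
  h[2] = 1 + 1/4·h[1] + 1/6·h[2] + 1/12·h[3] + 1/12·h[4] + 1/6·h[5]
  h[3] = 1 + 1/12·h[1] + 1/4·h[2] + 1/4·h[3] + 1/12·h[4] + 1/6·h[5]
  h[4] = 1 + 1/6·h[1] + 1/4·h[2] + 1/6·h[3] + 1/6·h[4] + 1/6·h[5]
  h[5] = 1 + 1/6·h[1] + 1/12·h[2] + 1/3·h[3] + 1/12·h[4] + 1/12·h[5]
Solving the 5×5 linear system over states ≠ 0 gives exactly h = [0, 1595/222, 1285/222, 901/148, 2993/444, 23/4] (h[0] = 0 is the target).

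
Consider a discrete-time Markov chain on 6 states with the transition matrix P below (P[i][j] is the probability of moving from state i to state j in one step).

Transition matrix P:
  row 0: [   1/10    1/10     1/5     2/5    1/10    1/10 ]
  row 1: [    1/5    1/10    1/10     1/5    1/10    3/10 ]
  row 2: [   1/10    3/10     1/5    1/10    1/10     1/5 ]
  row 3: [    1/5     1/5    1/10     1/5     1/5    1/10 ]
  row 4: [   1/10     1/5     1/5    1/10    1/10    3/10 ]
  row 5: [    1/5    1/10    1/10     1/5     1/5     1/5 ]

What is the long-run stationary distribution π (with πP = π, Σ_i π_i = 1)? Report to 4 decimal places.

π = [0.1560, 0.1631, 0.1440, 0.2028, 0.1397, 0.1944]

Balance equations π_j = Σ_i π_i·P[i][j]:
  π_0 = 1/10·π_0 + 1/5·π_1 + 1/10·π_2 + 1/5·π_3 + 1/10·π_4 + 1/5·π_5
  π_1 = 1/10·π_0 + 1/10·π_1 + 3/10·π_2 + 1/5·π_3 + 1/5·π_4 + 1/10·π_5
  π_2 = 1/5·π_0 + 1/10·π_1 + 1/5·π_2 + 1/10·π_3 + 1/5·π_4 + 1/10·π_5
  π_3 = 2/5·π_0 + 1/5·π_1 + 1/10·π_2 + 1/5·π_3 + 1/10·π_4 + 1/5·π_5
  π_4 = 1/10·π_0 + 1/10·π_1 + 1/10·π_2 + 1/5·π_3 + 1/10·π_4 + 1/5·π_5
  normalize: π_0 + π_1 + π_2 + π_3 + π_4 + π_5 = 1
Solving the linear system gives exactly π = [1733/11107, 1811/11107, 15991/111070, 22529/111070, 15519/111070, 21591/111070].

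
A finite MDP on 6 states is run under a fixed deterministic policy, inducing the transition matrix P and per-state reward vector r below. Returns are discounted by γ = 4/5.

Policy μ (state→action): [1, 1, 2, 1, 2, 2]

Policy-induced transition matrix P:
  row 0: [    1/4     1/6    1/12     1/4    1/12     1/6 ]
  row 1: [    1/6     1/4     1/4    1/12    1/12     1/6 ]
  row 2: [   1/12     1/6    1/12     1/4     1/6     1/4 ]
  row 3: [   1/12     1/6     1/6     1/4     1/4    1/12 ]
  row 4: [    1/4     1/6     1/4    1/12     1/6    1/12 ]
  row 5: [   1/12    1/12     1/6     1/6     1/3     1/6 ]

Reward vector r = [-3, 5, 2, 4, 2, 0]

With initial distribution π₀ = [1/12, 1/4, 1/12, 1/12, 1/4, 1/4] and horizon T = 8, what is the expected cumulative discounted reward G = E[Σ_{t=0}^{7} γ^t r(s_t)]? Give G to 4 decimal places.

t=0: π = [0.0833, 0.2500, 0.0833, 0.0833, 0.2500, 0.2500], E[r] = 2.0000, γ^t·E[r] = 2.000000, running G = 2.000000
t=1: π = [0.1597, 0.1667, 0.1944, 0.1458, 0.1875, 0.1458], E[r] = 1.7014, γ^t·E[r] = 1.361111, running G = 3.361111
t=2: π = [0.1551, 0.1684, 0.1667, 0.1788, 0.1759, 0.1551], E[r] = 1.7772, γ^t·E[r] = 1.137407, running G = 4.498519
t=3: π = [0.1525, 0.1678, 0.1685, 0.1797, 0.1805, 0.1510], E[r] = 1.7980, γ^t·E[r] = 0.920593, running G = 5.419111
t=4: π = [0.1528, 0.1681, 0.1689, 0.1794, 0.1801, 0.1507], E[r] = 1.7975, γ^t·E[r] = 0.736249, running G = 6.155360
t=5: π = [0.1528, 0.1681, 0.1689, 0.1794, 0.1800, 0.1508], E[r] = 1.7975, γ^t·E[r] = 0.588991, running G = 6.744351
t=6: π = [0.1528, 0.1681, 0.1689, 0.1794, 0.1800, 0.1508], E[r] = 1.7975, γ^t·E[r] = 0.471210, running G = 7.215561
t=7: π = [0.1528, 0.1681, 0.1689, 0.1794, 0.1800, 0.1508], E[r] = 1.7975, γ^t·E[r] = 0.376969, running G = 7.592530

G = 7.5925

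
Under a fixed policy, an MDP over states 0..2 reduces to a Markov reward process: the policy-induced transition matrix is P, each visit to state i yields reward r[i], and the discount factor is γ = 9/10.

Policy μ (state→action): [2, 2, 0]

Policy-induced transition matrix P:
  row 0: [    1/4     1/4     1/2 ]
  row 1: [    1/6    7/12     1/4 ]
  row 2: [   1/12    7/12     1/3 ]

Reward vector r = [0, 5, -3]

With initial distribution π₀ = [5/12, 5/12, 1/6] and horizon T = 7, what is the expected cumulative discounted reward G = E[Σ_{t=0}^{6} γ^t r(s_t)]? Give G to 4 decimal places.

G = 8.2120

t=0: π = [0.4167, 0.4167, 0.1667], E[r] = 1.5833, γ^t·E[r] = 1.583333, running G = 1.583333
t=1: π = [0.1875, 0.4444, 0.3681], E[r] = 1.1181, γ^t·E[r] = 1.006250, running G = 2.589583
t=2: π = [0.1516, 0.5208, 0.3275], E[r] = 1.6215, γ^t·E[r] = 1.313438, running G = 3.903021
t=3: π = [0.1520, 0.5328, 0.3152], E[r] = 1.7184, γ^t·E[r] = 1.252688, running G = 5.155708
t=4: π = [0.1531, 0.5327, 0.3143], E[r] = 1.7205, γ^t·E[r] = 1.128832, running G = 6.284540
t=5: π = [0.1532, 0.5323, 0.3145], E[r] = 1.7182, γ^t·E[r] = 1.014572, running G = 7.299113
t=6: π = [0.1532, 0.5323, 0.3145], E[r] = 1.7177, γ^t·E[r] = 0.912877, running G = 8.211990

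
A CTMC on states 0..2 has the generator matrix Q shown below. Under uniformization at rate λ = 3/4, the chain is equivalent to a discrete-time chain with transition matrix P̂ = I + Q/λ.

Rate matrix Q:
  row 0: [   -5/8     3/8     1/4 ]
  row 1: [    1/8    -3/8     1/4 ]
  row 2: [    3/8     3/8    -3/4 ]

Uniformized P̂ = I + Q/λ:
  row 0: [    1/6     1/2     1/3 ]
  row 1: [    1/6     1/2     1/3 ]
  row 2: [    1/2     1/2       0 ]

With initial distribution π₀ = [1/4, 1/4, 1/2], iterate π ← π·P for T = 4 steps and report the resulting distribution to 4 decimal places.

t=0: π = [0.2500, 0.2500, 0.5000]
t=1: π = [0.3333, 0.5000, 0.1667]
t=2: π = [0.2222, 0.5000, 0.2778]
t=3: π = [0.2593, 0.5000, 0.2407]
t=4: π = [0.2469, 0.5000, 0.2531]

π = [0.2469, 0.5000, 0.2531]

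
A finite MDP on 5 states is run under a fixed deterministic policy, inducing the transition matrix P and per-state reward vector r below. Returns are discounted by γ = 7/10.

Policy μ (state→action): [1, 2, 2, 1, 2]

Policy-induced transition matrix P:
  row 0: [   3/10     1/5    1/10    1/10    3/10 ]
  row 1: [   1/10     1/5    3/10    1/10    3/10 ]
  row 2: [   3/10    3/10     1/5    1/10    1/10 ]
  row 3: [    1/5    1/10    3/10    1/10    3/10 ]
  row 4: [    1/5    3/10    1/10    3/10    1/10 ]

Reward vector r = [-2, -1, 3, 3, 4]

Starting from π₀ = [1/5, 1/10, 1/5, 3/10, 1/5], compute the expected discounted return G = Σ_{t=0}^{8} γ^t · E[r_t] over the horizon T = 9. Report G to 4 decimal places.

t=0: π = [0.2000, 0.1000, 0.2000, 0.3000, 0.2000], E[r] = 1.8000, γ^t·E[r] = 1.800000, running G = 1.800000
t=1: π = [0.2300, 0.2100, 0.2000, 0.1400, 0.2200], E[r] = 1.2300, γ^t·E[r] = 0.861000, running G = 2.661000
t=2: π = [0.2220, 0.2280, 0.1900, 0.1440, 0.2160], E[r] = 1.1940, γ^t·E[r] = 0.585060, running G = 3.246060
t=3: π = [0.2184, 0.2262, 0.1934, 0.1432, 0.2188], E[r] = 1.2220, γ^t·E[r] = 0.419146, running G = 3.665206
t=4: π = [0.2186, 0.2269, 0.1932, 0.1438, 0.2176], E[r] = 1.2172, γ^t·E[r] = 0.292240, running G = 3.957446
t=5: π = [0.2185, 0.2267, 0.1935, 0.1435, 0.2178], E[r] = 1.2186, γ^t·E[r] = 0.204809, running G = 4.162256
t=6: π = [0.2185, 0.2268, 0.1934, 0.1436, 0.2177], E[r] = 1.2180, γ^t·E[r] = 0.143297, running G = 4.305553
t=7: π = [0.2185, 0.2268, 0.1934, 0.1435, 0.2178], E[r] = 1.2182, γ^t·E[r] = 0.100323, running G = 4.405875
t=8: π = [0.2185, 0.2268, 0.1934, 0.1436, 0.2178], E[r] = 1.2181, γ^t·E[r] = 0.070223, running G = 4.476098

G = 4.4761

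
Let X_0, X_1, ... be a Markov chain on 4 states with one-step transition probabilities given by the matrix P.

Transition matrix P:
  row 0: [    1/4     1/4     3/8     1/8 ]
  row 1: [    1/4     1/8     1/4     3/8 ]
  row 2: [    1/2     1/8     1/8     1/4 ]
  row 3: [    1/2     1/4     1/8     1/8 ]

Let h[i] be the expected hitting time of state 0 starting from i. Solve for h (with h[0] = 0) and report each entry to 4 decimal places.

First-step conditioning: h[0] = 0; for i ≠ 0, h[i] = 1 + Σ_k P[i][k]·h[k].
  h[1] = 1 + 1/8·h[1] + 1/4·h[2] + 3/8·h[3]
  h[2] = 1 + 1/8·h[1] + 1/8·h[2] + 1/4·h[3]
  h[3] = 1 + 1/4·h[1] + 1/8·h[2] + 1/8·h[3]
Solving the 3×3 linear system over states ≠ 0 gives exactly h = [0, 356/131, 284/131, 292/131] (h[0] = 0 is the target).

h = [0.0000, 2.7176, 2.1679, 2.2290]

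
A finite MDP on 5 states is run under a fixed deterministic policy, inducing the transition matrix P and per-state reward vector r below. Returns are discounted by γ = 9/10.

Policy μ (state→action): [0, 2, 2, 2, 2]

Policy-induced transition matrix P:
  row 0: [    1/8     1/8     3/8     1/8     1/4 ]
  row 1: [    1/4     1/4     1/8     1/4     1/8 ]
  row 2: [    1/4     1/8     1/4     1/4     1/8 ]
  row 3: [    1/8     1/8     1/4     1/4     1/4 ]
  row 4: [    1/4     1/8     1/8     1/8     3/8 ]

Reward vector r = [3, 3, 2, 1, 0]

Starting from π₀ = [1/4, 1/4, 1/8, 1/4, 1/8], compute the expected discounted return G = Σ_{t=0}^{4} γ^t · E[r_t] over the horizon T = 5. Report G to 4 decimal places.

G = 7.2314

t=0: π = [0.2500, 0.2500, 0.1250, 0.2500, 0.1250], E[r] = 2.0000, γ^t·E[r] = 2.000000, running G = 2.000000
t=1: π = [0.1875, 0.1563, 0.2344, 0.2031, 0.2188], E[r] = 1.7031, γ^t·E[r] = 1.532813, running G = 3.532813
t=2: π = [0.2012, 0.1445, 0.2266, 0.1992, 0.2285], E[r] = 1.6895, γ^t·E[r] = 1.368457, running G = 4.901270
t=3: π = [0.2000, 0.1431, 0.2285, 0.1963, 0.2322], E[r] = 1.6824, γ^t·E[r] = 1.226450, running G = 6.127719
t=4: π = [0.2005, 0.1429, 0.2281, 0.1960, 0.2326], E[r] = 1.6822, γ^t·E[r] = 1.103705, running G = 7.231424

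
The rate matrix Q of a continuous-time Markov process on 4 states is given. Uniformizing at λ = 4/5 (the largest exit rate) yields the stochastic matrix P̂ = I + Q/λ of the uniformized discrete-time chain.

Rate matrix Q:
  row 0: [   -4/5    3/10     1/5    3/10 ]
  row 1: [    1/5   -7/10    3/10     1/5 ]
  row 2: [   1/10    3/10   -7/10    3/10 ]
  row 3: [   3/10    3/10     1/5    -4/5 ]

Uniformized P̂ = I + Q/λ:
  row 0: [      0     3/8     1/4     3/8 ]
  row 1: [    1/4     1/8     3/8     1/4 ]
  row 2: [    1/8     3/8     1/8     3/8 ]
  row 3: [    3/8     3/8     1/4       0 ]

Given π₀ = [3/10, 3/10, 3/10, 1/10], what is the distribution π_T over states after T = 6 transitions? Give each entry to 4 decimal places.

t=0: π = [0.3000, 0.3000, 0.3000, 0.1000]
t=1: π = [0.1500, 0.3000, 0.2500, 0.3000]
t=2: π = [0.2188, 0.3000, 0.2563, 0.2250]
t=3: π = [0.1914, 0.3000, 0.2555, 0.2531]
t=4: π = [0.2019, 0.3000, 0.2556, 0.2426]
t=5: π = [0.1979, 0.3000, 0.2556, 0.2465]
t=6: π = [0.1994, 0.3000, 0.2556, 0.2451]

π = [0.1994, 0.3000, 0.2556, 0.2451]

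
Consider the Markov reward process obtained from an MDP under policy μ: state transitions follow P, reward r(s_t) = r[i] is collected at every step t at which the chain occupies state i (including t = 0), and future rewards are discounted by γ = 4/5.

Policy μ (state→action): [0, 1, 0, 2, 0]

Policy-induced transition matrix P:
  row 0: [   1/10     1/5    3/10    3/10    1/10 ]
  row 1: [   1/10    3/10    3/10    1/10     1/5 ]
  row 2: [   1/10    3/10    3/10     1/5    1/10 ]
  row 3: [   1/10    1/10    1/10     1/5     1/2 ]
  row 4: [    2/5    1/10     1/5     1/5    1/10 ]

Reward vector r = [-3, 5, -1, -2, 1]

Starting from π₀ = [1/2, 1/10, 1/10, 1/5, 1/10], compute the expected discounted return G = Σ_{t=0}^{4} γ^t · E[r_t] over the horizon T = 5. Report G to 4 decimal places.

G = -1.2125

t=0: π = [0.5000, 0.1000, 0.1000, 0.2000, 0.1000], E[r] = -1.4000, γ^t·E[r] = -1.400000, running G = -1.400000
t=1: π = [0.1300, 0.1900, 0.2500, 0.2400, 0.1900], E[r] = 0.0200, γ^t·E[r] = 0.016000, running G = -1.384000
t=2: π = [0.1570, 0.2010, 0.2330, 0.1940, 0.2150], E[r] = 0.1280, γ^t·E[r] = 0.081920, running G = -1.302080
t=3: π = [0.1645, 0.2025, 0.2397, 0.1956, 0.1977], E[r] = 0.0858, γ^t·E[r] = 0.043930, running G = -1.258150
t=4: π = [0.1593, 0.2049, 0.2411, 0.1962, 0.1985], E[r] = 0.1115, γ^t·E[r] = 0.045670, running G = -1.212480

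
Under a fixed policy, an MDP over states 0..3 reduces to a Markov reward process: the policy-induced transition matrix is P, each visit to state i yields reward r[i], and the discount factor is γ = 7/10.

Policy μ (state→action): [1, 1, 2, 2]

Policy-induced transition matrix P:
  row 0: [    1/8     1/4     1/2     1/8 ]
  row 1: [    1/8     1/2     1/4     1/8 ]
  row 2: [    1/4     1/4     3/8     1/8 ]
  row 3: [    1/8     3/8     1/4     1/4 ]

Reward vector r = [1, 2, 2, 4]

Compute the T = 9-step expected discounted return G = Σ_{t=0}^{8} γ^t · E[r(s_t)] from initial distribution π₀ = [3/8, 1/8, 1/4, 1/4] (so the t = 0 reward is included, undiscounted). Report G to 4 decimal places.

t=0: π = [0.3750, 0.1250, 0.2500, 0.2500], E[r] = 2.1250, γ^t·E[r] = 2.125000, running G = 2.125000
t=1: π = [0.1563, 0.3125, 0.3750, 0.1563], E[r] = 2.1563, γ^t·E[r] = 1.509375, running G = 3.634375
t=2: π = [0.1719, 0.3477, 0.3359, 0.1445], E[r] = 2.1172, γ^t·E[r] = 1.037422, running G = 4.671797
t=3: π = [0.1670, 0.3550, 0.3350, 0.1431], E[r] = 2.1191, γ^t·E[r] = 0.726865, running G = 5.398662
t=4: π = [0.1669, 0.3566, 0.3336, 0.1429], E[r] = 2.1189, γ^t·E[r] = 0.508747, running G = 5.907409
t=5: π = [0.1667, 0.3570, 0.3334, 0.1429], E[r] = 2.1190, γ^t·E[r] = 0.356143, running G = 6.263553
t=6: π = [0.1667, 0.3571, 0.3334, 0.1429], E[r] = 2.1190, γ^t·E[r] = 0.249303, running G = 6.512855
t=7: π = [0.1667, 0.3571, 0.3333, 0.1429], E[r] = 2.1190, γ^t·E[r] = 0.174512, running G = 6.687368
t=8: π = [0.1667, 0.3571, 0.3333, 0.1429], E[r] = 2.1190, γ^t·E[r] = 0.122159, running G = 6.809527

G = 6.8095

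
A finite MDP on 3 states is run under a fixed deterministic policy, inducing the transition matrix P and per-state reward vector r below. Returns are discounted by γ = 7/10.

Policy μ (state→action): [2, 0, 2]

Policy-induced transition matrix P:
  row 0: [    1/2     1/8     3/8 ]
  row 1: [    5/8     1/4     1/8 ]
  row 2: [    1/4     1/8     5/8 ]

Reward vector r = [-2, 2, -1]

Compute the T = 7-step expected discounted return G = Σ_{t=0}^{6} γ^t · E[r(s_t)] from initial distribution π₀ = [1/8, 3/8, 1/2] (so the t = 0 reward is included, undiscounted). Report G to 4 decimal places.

t=0: π = [0.1250, 0.3750, 0.5000], E[r] = 0.0000, γ^t·E[r] = 0.000000, running G = 0.000000
t=1: π = [0.4219, 0.1719, 0.4063], E[r] = -0.9063, γ^t·E[r] = -0.634375, running G = -0.634375
t=2: π = [0.4199, 0.1465, 0.4336], E[r] = -0.9805, γ^t·E[r] = -0.480430, running G = -1.114805
t=3: π = [0.4099, 0.1433, 0.4468], E[r] = -0.9800, γ^t·E[r] = -0.336133, running G = -1.450938
t=4: π = [0.4062, 0.1429, 0.4509], E[r] = -0.9775, γ^t·E[r] = -0.234692, running G = -1.685630
t=5: π = [0.4051, 0.1429, 0.4520], E[r] = -0.9766, γ^t·E[r] = -0.164130, running G = -1.849760
t=6: π = [0.4049, 0.1429, 0.4523], E[r] = -0.9763, γ^t·E[r] = -0.114859, running G = -1.964619

G = -1.9646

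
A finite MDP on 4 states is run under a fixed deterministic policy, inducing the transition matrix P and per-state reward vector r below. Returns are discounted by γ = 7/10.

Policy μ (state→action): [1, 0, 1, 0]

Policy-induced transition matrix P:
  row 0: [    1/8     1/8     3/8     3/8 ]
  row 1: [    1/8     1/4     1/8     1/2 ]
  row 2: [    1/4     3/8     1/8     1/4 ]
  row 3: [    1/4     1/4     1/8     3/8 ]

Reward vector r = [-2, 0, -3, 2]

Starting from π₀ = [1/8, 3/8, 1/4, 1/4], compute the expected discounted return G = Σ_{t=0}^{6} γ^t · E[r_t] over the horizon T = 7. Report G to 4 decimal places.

t=0: π = [0.1250, 0.3750, 0.2500, 0.2500], E[r] = -0.5000, γ^t·E[r] = -0.500000, running G = -0.500000
t=1: π = [0.1875, 0.2656, 0.1563, 0.3906], E[r] = -0.0625, γ^t·E[r] = -0.043750, running G = -0.543750
t=2: π = [0.1934, 0.2461, 0.1719, 0.3887], E[r] = -0.1250, γ^t·E[r] = -0.061250, running G = -0.605000
t=3: π = [0.1951, 0.2473, 0.1733, 0.3843], E[r] = -0.1416, γ^t·E[r] = -0.048569, running G = -0.653569
t=4: π = [0.1947, 0.2473, 0.1738, 0.3842], E[r] = -0.1422, γ^t·E[r] = -0.034145, running G = -0.687714
t=5: π = [0.1948, 0.2474, 0.1737, 0.3842], E[r] = -0.1422, γ^t·E[r] = -0.023891, running G = -0.711606
t=6: π = [0.1947, 0.2474, 0.1737, 0.3842], E[r] = -0.1421, γ^t·E[r] = -0.016718, running G = -0.728324

G = -0.7283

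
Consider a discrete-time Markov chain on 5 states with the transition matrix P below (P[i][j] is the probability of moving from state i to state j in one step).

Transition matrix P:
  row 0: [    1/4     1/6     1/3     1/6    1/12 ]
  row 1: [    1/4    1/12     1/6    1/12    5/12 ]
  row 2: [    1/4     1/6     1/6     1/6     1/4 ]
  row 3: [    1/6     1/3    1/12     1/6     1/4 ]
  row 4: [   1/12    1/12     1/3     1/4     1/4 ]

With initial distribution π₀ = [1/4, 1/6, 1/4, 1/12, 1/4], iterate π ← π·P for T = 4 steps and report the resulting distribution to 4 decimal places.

t=0: π = [0.2500, 0.1667, 0.2500, 0.0833, 0.2500]
t=1: π = [0.2014, 0.1458, 0.2431, 0.1736, 0.2361]
t=2: π = [0.1962, 0.1638, 0.2251, 0.1742, 0.2407]
t=3: π = [0.1954, 0.1620, 0.2250, 0.1731, 0.2446]
t=4: π = [0.1948, 0.1616, 0.2256, 0.1736, 0.2444]

π = [0.1948, 0.1616, 0.2256, 0.1736, 0.2444]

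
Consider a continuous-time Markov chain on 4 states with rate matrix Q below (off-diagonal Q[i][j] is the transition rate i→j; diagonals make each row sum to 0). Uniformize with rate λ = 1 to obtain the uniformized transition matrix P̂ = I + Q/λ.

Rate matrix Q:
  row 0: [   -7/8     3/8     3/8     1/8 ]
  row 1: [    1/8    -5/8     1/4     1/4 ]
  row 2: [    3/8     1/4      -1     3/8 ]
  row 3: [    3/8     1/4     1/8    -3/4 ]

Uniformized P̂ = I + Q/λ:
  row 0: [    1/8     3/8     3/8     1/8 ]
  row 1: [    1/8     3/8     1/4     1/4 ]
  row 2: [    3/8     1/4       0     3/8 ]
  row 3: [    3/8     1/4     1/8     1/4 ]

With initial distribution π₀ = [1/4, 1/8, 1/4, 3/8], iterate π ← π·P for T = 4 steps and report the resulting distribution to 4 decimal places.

t=0: π = [0.2500, 0.1250, 0.2500, 0.3750]
t=1: π = [0.2813, 0.2969, 0.1719, 0.2500]
t=2: π = [0.2305, 0.3223, 0.2109, 0.2363]
t=3: π = [0.2368, 0.3191, 0.1965, 0.2476]
t=4: π = [0.2360, 0.3195, 0.1995, 0.2450]

π = [0.2360, 0.3195, 0.1995, 0.2450]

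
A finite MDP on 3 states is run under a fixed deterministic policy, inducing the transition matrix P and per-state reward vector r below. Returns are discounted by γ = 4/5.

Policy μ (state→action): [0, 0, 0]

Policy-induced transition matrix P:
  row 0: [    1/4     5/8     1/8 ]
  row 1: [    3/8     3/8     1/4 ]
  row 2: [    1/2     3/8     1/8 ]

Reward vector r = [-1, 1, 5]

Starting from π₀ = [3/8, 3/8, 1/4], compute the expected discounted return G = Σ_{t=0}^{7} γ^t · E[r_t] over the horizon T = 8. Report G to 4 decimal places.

t=0: π = [0.3750, 0.3750, 0.2500], E[r] = 1.2500, γ^t·E[r] = 1.250000, running G = 1.250000
t=1: π = [0.3594, 0.4688, 0.1719], E[r] = 0.9688, γ^t·E[r] = 0.775000, running G = 2.025000
t=2: π = [0.3516, 0.4648, 0.1836], E[r] = 1.0313, γ^t·E[r] = 0.660000, running G = 2.685000
t=3: π = [0.3540, 0.4629, 0.1831], E[r] = 1.0244, γ^t·E[r] = 0.524500, running G = 3.209500
t=4: π = [0.3536, 0.4635, 0.1829], E[r] = 1.0242, γ^t·E[r] = 0.419500, running G = 3.629000
t=5: π = [0.3537, 0.4634, 0.1829], E[r] = 1.0244, γ^t·E[r] = 0.335690, running G = 3.964690
t=6: π = [0.3537, 0.4634, 0.1829], E[r] = 1.0244, γ^t·E[r] = 0.268536, running G = 4.233226
t=7: π = [0.3537, 0.4634, 0.1829], E[r] = 1.0244, γ^t·E[r] = 0.214830, running G = 4.448056

G = 4.4481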